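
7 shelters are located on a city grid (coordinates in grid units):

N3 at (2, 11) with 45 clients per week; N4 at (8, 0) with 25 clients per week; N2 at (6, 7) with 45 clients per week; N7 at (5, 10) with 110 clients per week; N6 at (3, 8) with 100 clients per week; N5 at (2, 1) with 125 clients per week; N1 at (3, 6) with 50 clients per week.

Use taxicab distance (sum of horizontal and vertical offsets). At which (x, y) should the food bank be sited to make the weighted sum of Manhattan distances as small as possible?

Manhattan distance separates: Σwᵢ(|x−xᵢ|+|y−yᵢ|) = Σwᵢ|x−xᵢ| + Σwᵢ|y−yᵢ|, so x and y are optimised independently as 1-D weighted medians.
Total weight W = 500; half = 250.
x-coordinate, sorted with cumulative weight:
  x=2 (N3, w=45) cum 45
  x=2 (N5, w=125) cum 170
  x=3 (N6, w=100) cum 270  ← median
  x=3 (N1, w=50) cum 320
  x=5 (N7, w=110) cum 430
  x=6 (N2, w=45) cum 475
  x=8 (N4, w=25) cum 500
⇒ x* = 3
y-coordinate, sorted with cumulative weight:
  y=0 (N4, w=25) cum 25
  y=1 (N5, w=125) cum 150
  y=6 (N1, w=50) cum 200
  y=7 (N2, w=45) cum 245
  y=8 (N6, w=100) cum 345  ← median
  y=10 (N7, w=110) cum 455
  y=11 (N3, w=45) cum 500
⇒ y* = 8

(3, 8)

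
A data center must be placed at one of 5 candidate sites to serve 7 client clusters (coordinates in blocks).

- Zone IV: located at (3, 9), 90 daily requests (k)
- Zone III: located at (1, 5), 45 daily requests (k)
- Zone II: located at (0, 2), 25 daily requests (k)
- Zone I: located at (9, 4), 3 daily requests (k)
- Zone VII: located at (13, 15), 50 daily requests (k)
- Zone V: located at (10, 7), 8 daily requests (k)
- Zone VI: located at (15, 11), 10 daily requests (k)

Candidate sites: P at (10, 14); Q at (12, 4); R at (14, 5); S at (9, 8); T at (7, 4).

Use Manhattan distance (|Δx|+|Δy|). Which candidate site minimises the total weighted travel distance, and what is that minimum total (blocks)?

Total weighted distance at each candidate:
  P (10, 14): total = 2809
  Q (12, 4): total = 2899
  R (14, 5): total = 3046
  S (9, 8): total = 2168
  T (7, 4): total = 2404
Minimum is at S with total 2168 blocks.

S, total 2168 blocks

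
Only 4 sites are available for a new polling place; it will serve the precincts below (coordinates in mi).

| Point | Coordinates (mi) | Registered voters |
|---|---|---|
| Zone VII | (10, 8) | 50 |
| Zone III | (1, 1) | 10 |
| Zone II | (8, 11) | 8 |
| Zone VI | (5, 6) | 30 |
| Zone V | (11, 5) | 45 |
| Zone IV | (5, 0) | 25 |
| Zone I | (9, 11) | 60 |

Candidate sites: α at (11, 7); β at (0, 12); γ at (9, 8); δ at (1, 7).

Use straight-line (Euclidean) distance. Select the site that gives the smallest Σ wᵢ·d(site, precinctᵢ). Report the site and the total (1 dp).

Total weighted distance at each candidate:
  α (11, 7): total = 998.6
  β (0, 12): total = 2402.8
  γ (9, 8): total = 881.6
  δ (1, 7): total = 1898.1
Minimum is at γ with total 881.6 mi.

γ, total 881.6 mi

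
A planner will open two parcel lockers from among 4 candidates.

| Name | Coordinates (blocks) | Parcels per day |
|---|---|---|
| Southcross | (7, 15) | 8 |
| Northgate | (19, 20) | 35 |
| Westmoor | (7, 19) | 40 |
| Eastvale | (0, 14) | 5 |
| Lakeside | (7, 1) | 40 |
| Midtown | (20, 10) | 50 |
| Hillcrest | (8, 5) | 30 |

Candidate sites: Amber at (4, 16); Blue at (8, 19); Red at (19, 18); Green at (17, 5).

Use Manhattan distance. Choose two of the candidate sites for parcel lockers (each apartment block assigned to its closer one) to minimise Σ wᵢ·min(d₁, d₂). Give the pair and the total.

{Blue, Green}, total 1795

Evaluate every pair (each demand assigned to the nearer of the two):
  {Blue, Green}: total = 1795
  {Blue, Red}: total = 1845
  {Amber, Red}: total = 1992
  {Red, Green}: total = 2055
  {Amber, Green}: total = 2127
  {Amber, Blue}: total = 2712
Best pair: {Blue, Green} with total 1795.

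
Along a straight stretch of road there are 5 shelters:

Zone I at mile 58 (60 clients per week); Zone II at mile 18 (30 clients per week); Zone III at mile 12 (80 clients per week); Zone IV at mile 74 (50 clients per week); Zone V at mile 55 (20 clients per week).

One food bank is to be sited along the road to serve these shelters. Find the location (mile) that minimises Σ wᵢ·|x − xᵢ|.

x = 55

For a sum of weighted absolute distances on a line, the optimum is the weighted median (not the mean). Total weight W = 240; half-weight = 120.
Sort by position and accumulate weight:
  mile 12 (Zone III, w=80) → cum 80
  mile 18 (Zone II, w=30) → cum 110
  mile 55 (Zone V, w=20) → cum 130  ≥ 120 → median here
  mile 58 (Zone I, w=60) → cum 190
  mile 74 (Zone IV, w=50) → cum 240
Optimal location: mile 55.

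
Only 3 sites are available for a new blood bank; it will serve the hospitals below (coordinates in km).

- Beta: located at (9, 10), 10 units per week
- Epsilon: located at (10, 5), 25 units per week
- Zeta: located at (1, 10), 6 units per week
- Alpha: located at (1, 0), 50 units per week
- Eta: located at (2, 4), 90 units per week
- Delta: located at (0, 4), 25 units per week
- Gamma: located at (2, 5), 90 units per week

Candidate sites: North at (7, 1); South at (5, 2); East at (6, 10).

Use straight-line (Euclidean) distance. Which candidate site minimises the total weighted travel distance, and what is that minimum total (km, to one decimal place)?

Total weighted distance at each candidate:
  North (7, 1): total = 1877.7
  South (5, 2): total = 1353.5
  East (6, 10): total = 2216.5
Minimum is at South with total 1353.5 km.

South, total 1353.5 km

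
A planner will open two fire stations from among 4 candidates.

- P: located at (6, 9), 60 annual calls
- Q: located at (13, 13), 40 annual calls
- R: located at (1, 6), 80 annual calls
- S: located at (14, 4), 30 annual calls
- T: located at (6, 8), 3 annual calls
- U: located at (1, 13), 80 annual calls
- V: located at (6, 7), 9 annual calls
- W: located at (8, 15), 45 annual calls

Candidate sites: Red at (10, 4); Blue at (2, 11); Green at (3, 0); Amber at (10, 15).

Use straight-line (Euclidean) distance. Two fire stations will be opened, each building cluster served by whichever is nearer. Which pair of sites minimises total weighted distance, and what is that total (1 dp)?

Evaluate every pair (each demand assigned to the nearer of the two):
  {Blue, Amber}: total = 1506.4
  {Red, Blue}: total = 1739.1
  {Blue, Green}: total = 2043.9
  {Red, Amber}: total = 2275.5
  {Green, Amber}: total = 2354.3
  {Red, Green}: total = 2972.9
Best pair: {Blue, Amber} with total 1506.4.

{Blue, Amber}, total 1506.4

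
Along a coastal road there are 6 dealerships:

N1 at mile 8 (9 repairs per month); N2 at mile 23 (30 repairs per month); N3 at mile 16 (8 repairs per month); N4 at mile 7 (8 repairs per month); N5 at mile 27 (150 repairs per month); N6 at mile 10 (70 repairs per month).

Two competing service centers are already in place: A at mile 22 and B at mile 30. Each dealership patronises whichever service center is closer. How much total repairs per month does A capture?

The indifferent point is the midpoint (22+30)/2 = 26; dealerships left of it (closer to A at 22) go to A, those right go to B.
  N4 at 7 (w=8) → A
  N1 at 8 (w=9) → A
  N6 at 10 (w=70) → A
  N3 at 16 (w=8) → A
  N2 at 23 (w=30) → A
  N5 at 27 (w=150) → B
A captures 125; B captures 150.

125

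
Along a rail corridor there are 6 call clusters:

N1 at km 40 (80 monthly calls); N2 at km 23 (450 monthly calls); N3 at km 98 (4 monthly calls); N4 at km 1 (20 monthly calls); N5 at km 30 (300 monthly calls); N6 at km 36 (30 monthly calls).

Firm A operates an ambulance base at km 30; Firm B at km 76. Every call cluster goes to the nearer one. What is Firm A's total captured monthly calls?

The indifferent point is the midpoint (30+76)/2 = 53; call clusters left of it (closer to Firm A at 30) go to Firm A, those right go to Firm B.
  N4 at 1 (w=20) → Firm A
  N2 at 23 (w=450) → Firm A
  N5 at 30 (w=300) → Firm A
  N6 at 36 (w=30) → Firm A
  N1 at 40 (w=80) → Firm A
  N3 at 98 (w=4) → Firm B
Firm A captures 880; Firm B captures 4.

880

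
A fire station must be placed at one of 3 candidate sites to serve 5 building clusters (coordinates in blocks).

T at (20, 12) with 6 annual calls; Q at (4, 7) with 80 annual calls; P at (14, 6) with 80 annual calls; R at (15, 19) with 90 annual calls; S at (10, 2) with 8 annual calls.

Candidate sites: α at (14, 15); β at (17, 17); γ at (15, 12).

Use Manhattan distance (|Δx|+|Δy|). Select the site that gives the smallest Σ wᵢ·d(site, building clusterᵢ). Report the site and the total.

Total weighted distance at each candidate:
  α (14, 15): total = 2800
  β (17, 17): total = 3544
  γ (15, 12): total = 2620
Minimum is at γ with total 2620 blocks.

γ, total 2620 blocks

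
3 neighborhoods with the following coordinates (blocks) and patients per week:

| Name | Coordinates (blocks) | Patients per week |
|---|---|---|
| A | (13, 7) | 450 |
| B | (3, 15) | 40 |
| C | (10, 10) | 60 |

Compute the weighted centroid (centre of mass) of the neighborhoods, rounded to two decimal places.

The minimiser of Σwᵢ‖p−pᵢ‖² is the weighted centroid p* = (Σwᵢpᵢ)/(Σwᵢ).
Σwᵢ = 550.
Σwᵢxᵢ = 450·13 + 40·3 + 60·10 = 6570.
Σwᵢyᵢ = 450·7 + 40·15 + 60·10 = 4350.
x* = 6570/550 = 11.95, y* = 4350/550 = 7.91.

(11.95, 7.91)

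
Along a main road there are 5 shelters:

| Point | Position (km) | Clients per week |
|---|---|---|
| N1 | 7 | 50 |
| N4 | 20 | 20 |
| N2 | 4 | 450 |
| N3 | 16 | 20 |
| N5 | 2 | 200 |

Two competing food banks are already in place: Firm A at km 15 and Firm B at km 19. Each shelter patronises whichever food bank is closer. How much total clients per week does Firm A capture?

The indifferent point is the midpoint (15+19)/2 = 17; shelters left of it (closer to Firm A at 15) go to Firm A, those right go to Firm B.
  N5 at 2 (w=200) → Firm A
  N2 at 4 (w=450) → Firm A
  N1 at 7 (w=50) → Firm A
  N3 at 16 (w=20) → Firm A
  N4 at 20 (w=20) → Firm B
Firm A captures 720; Firm B captures 20.

720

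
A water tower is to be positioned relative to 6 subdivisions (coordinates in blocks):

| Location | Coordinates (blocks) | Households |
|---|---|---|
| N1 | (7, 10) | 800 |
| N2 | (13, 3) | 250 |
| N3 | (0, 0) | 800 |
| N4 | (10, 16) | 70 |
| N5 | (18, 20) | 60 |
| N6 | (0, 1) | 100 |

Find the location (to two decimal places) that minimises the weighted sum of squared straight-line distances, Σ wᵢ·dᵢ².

The minimiser of Σwᵢ‖p−pᵢ‖² is the weighted centroid p* = (Σwᵢpᵢ)/(Σwᵢ).
Σwᵢ = 2080.
Σwᵢxᵢ = 800·7 + 250·13 + 800·0 + 70·10 + 60·18 + 100·0 = 10630.
Σwᵢyᵢ = 800·10 + 250·3 + 800·0 + 70·16 + 60·20 + 100·1 = 11170.
x* = 10630/2080 = 5.11, y* = 11170/2080 = 5.37.

(5.11, 5.37)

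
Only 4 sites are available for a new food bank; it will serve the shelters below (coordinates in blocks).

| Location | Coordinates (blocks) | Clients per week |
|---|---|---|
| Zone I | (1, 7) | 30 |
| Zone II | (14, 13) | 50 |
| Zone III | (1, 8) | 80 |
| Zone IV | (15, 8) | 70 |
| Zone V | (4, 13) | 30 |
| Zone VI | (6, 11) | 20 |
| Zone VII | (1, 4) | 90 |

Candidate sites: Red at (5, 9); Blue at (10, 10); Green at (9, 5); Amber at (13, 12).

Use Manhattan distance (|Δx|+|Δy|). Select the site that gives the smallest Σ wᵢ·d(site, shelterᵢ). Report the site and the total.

Red, total 3020 blocks

Total weighted distance at each candidate:
  Red (5, 9): total = 3020
  Blue (10, 10): total = 3800
  Green (9, 5): total = 3840
  Amber (13, 12): total = 4570
Minimum is at Red with total 3020 blocks.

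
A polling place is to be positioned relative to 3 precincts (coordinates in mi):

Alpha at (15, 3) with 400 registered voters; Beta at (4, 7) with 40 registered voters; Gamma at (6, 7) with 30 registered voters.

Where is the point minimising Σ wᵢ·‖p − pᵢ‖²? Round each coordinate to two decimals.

(13.49, 3.60)

The minimiser of Σwᵢ‖p−pᵢ‖² is the weighted centroid p* = (Σwᵢpᵢ)/(Σwᵢ).
Σwᵢ = 470.
Σwᵢxᵢ = 400·15 + 40·4 + 30·6 = 6340.
Σwᵢyᵢ = 400·3 + 40·7 + 30·7 = 1690.
x* = 6340/470 = 13.49, y* = 1690/470 = 3.60.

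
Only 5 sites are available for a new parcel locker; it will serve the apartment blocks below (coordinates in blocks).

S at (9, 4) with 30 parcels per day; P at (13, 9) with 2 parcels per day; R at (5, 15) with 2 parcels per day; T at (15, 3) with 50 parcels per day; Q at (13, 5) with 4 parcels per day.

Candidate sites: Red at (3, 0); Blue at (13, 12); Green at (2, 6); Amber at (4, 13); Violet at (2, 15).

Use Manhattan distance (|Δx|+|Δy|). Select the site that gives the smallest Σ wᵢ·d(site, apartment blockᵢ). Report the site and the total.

Total weighted distance at each candidate:
  Red (3, 0): total = 1182
  Blue (13, 12): total = 966
  Green (2, 6): total = 1170
  Amber (4, 13): total = 1570
  Violet (2, 15): total = 1914
Minimum is at Blue with total 966 blocks.

Blue, total 966 blocks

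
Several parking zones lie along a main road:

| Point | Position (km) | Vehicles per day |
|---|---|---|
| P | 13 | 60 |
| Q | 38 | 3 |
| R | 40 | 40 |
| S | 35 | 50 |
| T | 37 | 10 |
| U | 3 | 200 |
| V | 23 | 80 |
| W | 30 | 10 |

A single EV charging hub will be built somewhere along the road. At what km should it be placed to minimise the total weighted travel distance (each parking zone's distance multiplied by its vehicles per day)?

x = 13

For a sum of weighted absolute distances on a line, the optimum is the weighted median (not the mean). Total weight W = 453; half-weight = 226.5.
Sort by position and accumulate weight:
  km 3 (U, w=200) → cum 200
  km 13 (P, w=60) → cum 260  ≥ 226.5 → median here
  km 23 (V, w=80) → cum 340
  km 30 (W, w=10) → cum 350
  km 35 (S, w=50) → cum 400
  km 37 (T, w=10) → cum 410
  km 38 (Q, w=3) → cum 413
  km 40 (R, w=40) → cum 453
Optimal location: km 13.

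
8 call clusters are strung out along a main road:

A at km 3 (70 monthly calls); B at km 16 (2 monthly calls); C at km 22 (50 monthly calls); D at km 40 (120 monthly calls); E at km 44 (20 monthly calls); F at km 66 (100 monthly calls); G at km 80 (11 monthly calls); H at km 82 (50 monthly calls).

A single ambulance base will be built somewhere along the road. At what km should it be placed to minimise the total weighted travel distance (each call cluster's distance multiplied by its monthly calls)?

For a sum of weighted absolute distances on a line, the optimum is the weighted median (not the mean). Total weight W = 423; half-weight = 211.5.
Sort by position and accumulate weight:
  km 3 (A, w=70) → cum 70
  km 16 (B, w=2) → cum 72
  km 22 (C, w=50) → cum 122
  km 40 (D, w=120) → cum 242  ≥ 211.5 → median here
  km 44 (E, w=20) → cum 262
  km 66 (F, w=100) → cum 362
  km 80 (G, w=11) → cum 373
  km 82 (H, w=50) → cum 423
Optimal location: km 40.

x = 40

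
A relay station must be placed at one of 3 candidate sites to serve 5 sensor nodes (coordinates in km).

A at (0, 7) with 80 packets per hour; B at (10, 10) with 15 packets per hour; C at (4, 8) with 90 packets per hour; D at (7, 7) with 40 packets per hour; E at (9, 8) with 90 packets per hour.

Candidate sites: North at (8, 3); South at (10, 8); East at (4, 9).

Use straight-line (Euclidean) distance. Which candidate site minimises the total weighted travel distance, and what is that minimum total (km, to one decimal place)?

East, total 1142.1 km

Total weighted distance at each candidate:
  North (8, 3): total = 2024.9
  South (10, 8): total = 1590.5
  East (4, 9): total = 1142.1
Minimum is at East with total 1142.1 km.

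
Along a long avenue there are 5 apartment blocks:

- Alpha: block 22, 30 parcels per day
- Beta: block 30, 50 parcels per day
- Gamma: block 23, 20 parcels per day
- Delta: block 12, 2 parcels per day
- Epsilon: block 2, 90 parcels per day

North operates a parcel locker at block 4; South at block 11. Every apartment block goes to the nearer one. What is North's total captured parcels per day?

The indifferent point is the midpoint (4+11)/2 = 7.5; apartment blocks left of it (closer to North at 4) go to North, those right go to South.
  Epsilon at 2 (w=90) → North
  Delta at 12 (w=2) → South
  Alpha at 22 (w=30) → South
  Gamma at 23 (w=20) → South
  Beta at 30 (w=50) → South
North captures 90; South captures 102.

90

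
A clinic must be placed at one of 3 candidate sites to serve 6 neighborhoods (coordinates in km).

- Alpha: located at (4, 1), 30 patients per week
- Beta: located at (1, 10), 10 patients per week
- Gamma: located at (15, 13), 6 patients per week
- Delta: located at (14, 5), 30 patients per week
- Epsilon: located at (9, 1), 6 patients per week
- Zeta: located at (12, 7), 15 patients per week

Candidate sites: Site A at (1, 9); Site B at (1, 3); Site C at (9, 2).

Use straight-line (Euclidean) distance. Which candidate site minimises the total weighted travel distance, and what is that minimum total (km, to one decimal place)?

Site C, total 609.7 km

Total weighted distance at each candidate:
  Site A (1, 9): total = 997.3
  Site B (1, 3): total = 901.0
  Site C (9, 2): total = 609.7
Minimum is at Site C with total 609.7 km.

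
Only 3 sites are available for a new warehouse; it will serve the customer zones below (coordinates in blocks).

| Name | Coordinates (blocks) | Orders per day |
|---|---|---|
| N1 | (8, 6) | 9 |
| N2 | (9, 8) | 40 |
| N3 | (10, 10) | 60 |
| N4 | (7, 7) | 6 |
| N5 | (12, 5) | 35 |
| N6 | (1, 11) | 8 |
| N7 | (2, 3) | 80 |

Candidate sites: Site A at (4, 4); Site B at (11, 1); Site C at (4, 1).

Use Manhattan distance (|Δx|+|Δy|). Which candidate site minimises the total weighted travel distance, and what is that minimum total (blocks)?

Total weighted distance at each candidate:
  Site A (4, 4): total = 1805
  Site B (11, 1): total = 2307
  Site C (4, 1): total = 2359
Minimum is at Site A with total 1805 blocks.

Site A, total 1805 blocks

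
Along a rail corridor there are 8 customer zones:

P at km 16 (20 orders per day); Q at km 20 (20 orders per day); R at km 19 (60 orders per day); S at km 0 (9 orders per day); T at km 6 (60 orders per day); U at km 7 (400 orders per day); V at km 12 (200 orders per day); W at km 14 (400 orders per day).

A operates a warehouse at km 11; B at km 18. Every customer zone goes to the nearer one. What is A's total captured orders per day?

1069

The indifferent point is the midpoint (11+18)/2 = 14.5; customer zones left of it (closer to A at 11) go to A, those right go to B.
  S at 0 (w=9) → A
  T at 6 (w=60) → A
  U at 7 (w=400) → A
  V at 12 (w=200) → A
  W at 14 (w=400) → A
  P at 16 (w=20) → B
  R at 19 (w=60) → B
  Q at 20 (w=20) → B
A captures 1069; B captures 100.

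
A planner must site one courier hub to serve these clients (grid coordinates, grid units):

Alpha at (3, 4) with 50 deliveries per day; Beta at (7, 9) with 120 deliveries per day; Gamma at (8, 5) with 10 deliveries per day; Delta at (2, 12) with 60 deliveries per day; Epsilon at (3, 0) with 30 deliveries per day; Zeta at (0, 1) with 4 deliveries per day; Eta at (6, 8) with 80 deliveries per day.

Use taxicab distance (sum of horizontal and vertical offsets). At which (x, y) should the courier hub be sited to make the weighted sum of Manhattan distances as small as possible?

(6, 9)

Manhattan distance separates: Σwᵢ(|x−xᵢ|+|y−yᵢ|) = Σwᵢ|x−xᵢ| + Σwᵢ|y−yᵢ|, so x and y are optimised independently as 1-D weighted medians.
Total weight W = 354; half = 177.
x-coordinate, sorted with cumulative weight:
  x=0 (Zeta, w=4) cum 4
  x=2 (Delta, w=60) cum 64
  x=3 (Alpha, w=50) cum 114
  x=3 (Epsilon, w=30) cum 144
  x=6 (Eta, w=80) cum 224  ← median
  x=7 (Beta, w=120) cum 344
  x=8 (Gamma, w=10) cum 354
⇒ x* = 6
y-coordinate, sorted with cumulative weight:
  y=0 (Epsilon, w=30) cum 30
  y=1 (Zeta, w=4) cum 34
  y=4 (Alpha, w=50) cum 84
  y=5 (Gamma, w=10) cum 94
  y=8 (Eta, w=80) cum 174
  y=9 (Beta, w=120) cum 294  ← median
  y=12 (Delta, w=60) cum 354
⇒ y* = 9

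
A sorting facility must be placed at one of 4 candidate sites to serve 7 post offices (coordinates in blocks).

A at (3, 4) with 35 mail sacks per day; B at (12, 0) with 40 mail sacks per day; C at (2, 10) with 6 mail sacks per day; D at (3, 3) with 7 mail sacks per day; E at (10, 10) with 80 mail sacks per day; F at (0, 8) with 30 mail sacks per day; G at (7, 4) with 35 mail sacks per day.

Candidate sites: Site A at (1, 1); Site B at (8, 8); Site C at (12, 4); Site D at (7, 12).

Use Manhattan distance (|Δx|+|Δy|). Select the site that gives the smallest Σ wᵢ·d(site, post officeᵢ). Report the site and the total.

Site B, total 1648 blocks

Total weighted distance at each candidate:
  Site A (1, 1): total = 2738
  Site B (8, 8): total = 1648
  Site C (12, 4): total = 1936
  Site D (7, 12): total = 2243
Minimum is at Site B with total 1648 blocks.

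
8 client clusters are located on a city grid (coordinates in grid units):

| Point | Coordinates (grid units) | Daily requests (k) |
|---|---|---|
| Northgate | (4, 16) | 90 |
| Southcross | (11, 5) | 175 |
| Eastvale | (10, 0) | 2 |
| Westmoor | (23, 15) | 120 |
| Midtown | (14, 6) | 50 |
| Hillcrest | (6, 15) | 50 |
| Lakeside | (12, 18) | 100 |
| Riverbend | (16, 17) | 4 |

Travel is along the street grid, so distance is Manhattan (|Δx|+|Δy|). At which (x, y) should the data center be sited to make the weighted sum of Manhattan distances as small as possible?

(11, 15)

Manhattan distance separates: Σwᵢ(|x−xᵢ|+|y−yᵢ|) = Σwᵢ|x−xᵢ| + Σwᵢ|y−yᵢ|, so x and y are optimised independently as 1-D weighted medians.
Total weight W = 591; half = 295.5.
x-coordinate, sorted with cumulative weight:
  x=4 (Northgate, w=90) cum 90
  x=6 (Hillcrest, w=50) cum 140
  x=10 (Eastvale, w=2) cum 142
  x=11 (Southcross, w=175) cum 317  ← median
  x=12 (Lakeside, w=100) cum 417
  x=14 (Midtown, w=50) cum 467
  x=16 (Riverbend, w=4) cum 471
  x=23 (Westmoor, w=120) cum 591
⇒ x* = 11
y-coordinate, sorted with cumulative weight:
  y=0 (Eastvale, w=2) cum 2
  y=5 (Southcross, w=175) cum 177
  y=6 (Midtown, w=50) cum 227
  y=15 (Westmoor, w=120) cum 347  ← median
  y=15 (Hillcrest, w=50) cum 397
  y=16 (Northgate, w=90) cum 487
  y=17 (Riverbend, w=4) cum 491
  y=18 (Lakeside, w=100) cum 591
⇒ y* = 15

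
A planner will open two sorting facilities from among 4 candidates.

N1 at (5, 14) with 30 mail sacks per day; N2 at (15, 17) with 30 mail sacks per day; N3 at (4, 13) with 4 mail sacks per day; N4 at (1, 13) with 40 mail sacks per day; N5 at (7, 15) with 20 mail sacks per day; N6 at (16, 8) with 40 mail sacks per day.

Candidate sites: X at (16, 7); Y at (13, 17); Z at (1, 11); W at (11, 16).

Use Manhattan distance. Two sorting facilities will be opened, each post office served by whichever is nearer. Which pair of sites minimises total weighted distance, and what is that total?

Evaluate every pair (each demand assigned to the nearer of the two):
  {X, Z}: total = 880
  {Y, Z}: total = 1010
  {Z, W}: total = 1080
  {X, W}: total = 1090
  {X, Y}: total = 1282
  {Y, W}: total = 1440
Best pair: {X, Z} with total 880.

{X, Z}, total 880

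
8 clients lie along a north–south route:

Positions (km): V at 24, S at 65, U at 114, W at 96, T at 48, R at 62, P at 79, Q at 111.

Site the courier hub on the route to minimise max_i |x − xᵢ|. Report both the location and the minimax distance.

location 69, max distance 45

The 1-center on a line is the midpoint of the two extreme points: leftmost at 24, rightmost at 114.
Optimal location = (24 + 114)/2 = 69; maximum distance = (114 − 24)/2 = 45.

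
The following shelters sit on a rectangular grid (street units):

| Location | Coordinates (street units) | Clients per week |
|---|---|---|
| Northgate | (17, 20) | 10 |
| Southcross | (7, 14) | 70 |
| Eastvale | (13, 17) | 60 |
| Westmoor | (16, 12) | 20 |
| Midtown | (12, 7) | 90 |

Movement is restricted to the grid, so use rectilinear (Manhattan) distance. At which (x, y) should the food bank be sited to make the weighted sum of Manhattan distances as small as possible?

(12, 14)

Manhattan distance separates: Σwᵢ(|x−xᵢ|+|y−yᵢ|) = Σwᵢ|x−xᵢ| + Σwᵢ|y−yᵢ|, so x and y are optimised independently as 1-D weighted medians.
Total weight W = 250; half = 125.
x-coordinate, sorted with cumulative weight:
  x=7 (Southcross, w=70) cum 70
  x=12 (Midtown, w=90) cum 160  ← median
  x=13 (Eastvale, w=60) cum 220
  x=16 (Westmoor, w=20) cum 240
  x=17 (Northgate, w=10) cum 250
⇒ x* = 12
y-coordinate, sorted with cumulative weight:
  y=7 (Midtown, w=90) cum 90
  y=12 (Westmoor, w=20) cum 110
  y=14 (Southcross, w=70) cum 180  ← median
  y=17 (Eastvale, w=60) cum 240
  y=20 (Northgate, w=10) cum 250
⇒ y* = 14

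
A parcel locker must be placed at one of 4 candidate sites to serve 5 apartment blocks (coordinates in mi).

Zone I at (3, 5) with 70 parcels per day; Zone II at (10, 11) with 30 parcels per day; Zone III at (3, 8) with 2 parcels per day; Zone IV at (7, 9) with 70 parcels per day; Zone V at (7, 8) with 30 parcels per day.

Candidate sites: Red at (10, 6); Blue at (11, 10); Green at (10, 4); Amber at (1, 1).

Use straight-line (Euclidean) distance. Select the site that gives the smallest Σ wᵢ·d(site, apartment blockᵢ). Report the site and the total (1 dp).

Total weighted distance at each candidate:
  Red (10, 6): total = 1064.7
  Blue (11, 10): total = 1142.1
  Green (10, 4): total = 1279.3
  Amber (1, 1): total = 1707.8
Minimum is at Red with total 1064.7 mi.

Red, total 1064.7 mi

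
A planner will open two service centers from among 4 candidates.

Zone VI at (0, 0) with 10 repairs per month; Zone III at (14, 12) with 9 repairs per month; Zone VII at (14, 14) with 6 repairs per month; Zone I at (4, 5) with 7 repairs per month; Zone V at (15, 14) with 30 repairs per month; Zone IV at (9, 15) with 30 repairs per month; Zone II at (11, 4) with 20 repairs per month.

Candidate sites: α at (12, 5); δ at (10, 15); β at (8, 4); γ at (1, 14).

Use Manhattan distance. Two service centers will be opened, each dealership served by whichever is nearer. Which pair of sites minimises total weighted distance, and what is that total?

Evaluate every pair (each demand assigned to the nearer of the two):
  {δ, β}: total = 518
  {α, δ}: total = 569
  {δ, γ}: total = 777
  {α, γ}: total = 1023
  {α, β}: total = 1062
  {β, γ}: total = 1109
Best pair: {δ, β} with total 518.

{δ, β}, total 518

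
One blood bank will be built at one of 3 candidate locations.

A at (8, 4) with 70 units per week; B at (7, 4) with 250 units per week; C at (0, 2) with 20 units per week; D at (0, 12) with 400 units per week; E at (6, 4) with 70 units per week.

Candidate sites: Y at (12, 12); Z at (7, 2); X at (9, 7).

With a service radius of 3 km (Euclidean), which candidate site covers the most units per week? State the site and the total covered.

Coverage radius r = 3 km; a point is covered iff (Δx)²+(Δy)² ≤ 3² = 9.
  Y (12, 12): covers {none} → 0
  Z (7, 2): covers {A, B, E} → 390
  X (9, 7): covers {none} → 0
Maximum coverage at Z: 390 units per week.

Z, covering 390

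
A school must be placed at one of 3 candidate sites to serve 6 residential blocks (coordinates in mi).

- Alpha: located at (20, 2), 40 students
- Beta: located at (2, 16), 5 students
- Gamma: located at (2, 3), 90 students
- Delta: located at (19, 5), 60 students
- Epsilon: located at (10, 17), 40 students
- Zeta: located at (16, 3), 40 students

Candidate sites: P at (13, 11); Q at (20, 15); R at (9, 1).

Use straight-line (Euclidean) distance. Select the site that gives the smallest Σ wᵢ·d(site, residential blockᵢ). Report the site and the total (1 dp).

R, total 2758.5 mi

Total weighted distance at each candidate:
  P (13, 11): total = 2859.8
  Q (20, 15): total = 4074.0
  R (9, 1): total = 2758.5
Minimum is at R with total 2758.5 mi.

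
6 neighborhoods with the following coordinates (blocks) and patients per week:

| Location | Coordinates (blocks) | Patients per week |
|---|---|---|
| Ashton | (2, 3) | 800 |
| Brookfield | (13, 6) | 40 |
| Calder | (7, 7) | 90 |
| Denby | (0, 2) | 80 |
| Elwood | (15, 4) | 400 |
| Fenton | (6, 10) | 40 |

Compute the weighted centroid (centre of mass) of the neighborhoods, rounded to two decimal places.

(6.20, 3.74)

The minimiser of Σwᵢ‖p−pᵢ‖² is the weighted centroid p* = (Σwᵢpᵢ)/(Σwᵢ).
Σwᵢ = 1450.
Σwᵢxᵢ = 800·2 + 40·13 + 90·7 + 80·0 + 400·15 + 40·6 = 8990.
Σwᵢyᵢ = 800·3 + 40·6 + 90·7 + 80·2 + 400·4 + 40·10 = 5430.
x* = 8990/1450 = 6.20, y* = 5430/1450 = 3.74.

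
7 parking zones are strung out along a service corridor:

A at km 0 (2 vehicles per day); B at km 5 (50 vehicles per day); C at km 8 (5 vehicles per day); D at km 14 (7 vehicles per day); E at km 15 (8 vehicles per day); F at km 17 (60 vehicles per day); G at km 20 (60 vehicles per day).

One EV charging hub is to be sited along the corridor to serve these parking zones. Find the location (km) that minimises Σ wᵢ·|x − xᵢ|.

For a sum of weighted absolute distances on a line, the optimum is the weighted median (not the mean). Total weight W = 192; half-weight = 96.
Sort by position and accumulate weight:
  km 0 (A, w=2) → cum 2
  km 5 (B, w=50) → cum 52
  km 8 (C, w=5) → cum 57
  km 14 (D, w=7) → cum 64
  km 15 (E, w=8) → cum 72
  km 17 (F, w=60) → cum 132  ≥ 96 → median here
  km 20 (G, w=60) → cum 192
Optimal location: km 17.

x = 17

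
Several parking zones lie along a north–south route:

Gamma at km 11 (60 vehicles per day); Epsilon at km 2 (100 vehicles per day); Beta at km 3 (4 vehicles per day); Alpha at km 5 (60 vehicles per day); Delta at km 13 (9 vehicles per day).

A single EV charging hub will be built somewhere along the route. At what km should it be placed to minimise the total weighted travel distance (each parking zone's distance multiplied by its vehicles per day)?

x = 5

For a sum of weighted absolute distances on a line, the optimum is the weighted median (not the mean). Total weight W = 233; half-weight = 116.5.
Sort by position and accumulate weight:
  km 2 (Epsilon, w=100) → cum 100
  km 3 (Beta, w=4) → cum 104
  km 5 (Alpha, w=60) → cum 164  ≥ 116.5 → median here
  km 11 (Gamma, w=60) → cum 224
  km 13 (Delta, w=9) → cum 233
Optimal location: km 5.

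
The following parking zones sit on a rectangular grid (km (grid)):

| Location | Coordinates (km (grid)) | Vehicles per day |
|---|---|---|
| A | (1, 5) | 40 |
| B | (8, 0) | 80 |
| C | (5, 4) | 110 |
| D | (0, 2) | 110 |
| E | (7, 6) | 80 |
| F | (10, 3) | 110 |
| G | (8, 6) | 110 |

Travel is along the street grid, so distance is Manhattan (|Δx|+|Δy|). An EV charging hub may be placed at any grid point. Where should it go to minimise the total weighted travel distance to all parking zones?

Manhattan distance separates: Σwᵢ(|x−xᵢ|+|y−yᵢ|) = Σwᵢ|x−xᵢ| + Σwᵢ|y−yᵢ|, so x and y are optimised independently as 1-D weighted medians.
Total weight W = 640; half = 320.
x-coordinate, sorted with cumulative weight:
  x=0 (D, w=110) cum 110
  x=1 (A, w=40) cum 150
  x=5 (C, w=110) cum 260
  x=7 (E, w=80) cum 340  ← median
  x=8 (B, w=80) cum 420
  x=8 (G, w=110) cum 530
  x=10 (F, w=110) cum 640
⇒ x* = 7
y-coordinate, sorted with cumulative weight:
  y=0 (B, w=80) cum 80
  y=2 (D, w=110) cum 190
  y=3 (F, w=110) cum 300
  y=4 (C, w=110) cum 410  ← median
  y=5 (A, w=40) cum 450
  y=6 (E, w=80) cum 530
  y=6 (G, w=110) cum 640
⇒ y* = 4

(7, 4)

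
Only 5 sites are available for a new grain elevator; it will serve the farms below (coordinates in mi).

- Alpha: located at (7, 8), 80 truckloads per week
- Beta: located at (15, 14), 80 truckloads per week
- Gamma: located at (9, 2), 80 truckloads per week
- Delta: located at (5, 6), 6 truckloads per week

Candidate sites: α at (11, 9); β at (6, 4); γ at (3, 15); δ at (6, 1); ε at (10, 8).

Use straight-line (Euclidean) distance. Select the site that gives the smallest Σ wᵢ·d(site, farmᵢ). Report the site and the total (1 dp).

Total weighted distance at each candidate:
  α (11, 9): total = 1464.8
  β (6, 4): total = 1708.0
  γ (3, 15): total = 2809.1
  δ (6, 1): total = 2114.2
  ε (10, 8): total = 1383.8
Minimum is at ε with total 1383.8 mi.

ε, total 1383.8 mi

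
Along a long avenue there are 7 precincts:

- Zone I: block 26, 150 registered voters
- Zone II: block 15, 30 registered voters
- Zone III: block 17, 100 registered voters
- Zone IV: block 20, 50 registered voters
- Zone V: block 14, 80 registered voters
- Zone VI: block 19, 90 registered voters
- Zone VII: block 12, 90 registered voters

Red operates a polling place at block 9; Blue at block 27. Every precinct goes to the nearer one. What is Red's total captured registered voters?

300

The indifferent point is the midpoint (9+27)/2 = 18; precincts left of it (closer to Red at 9) go to Red, those right go to Blue.
  Zone VII at 12 (w=90) → Red
  Zone V at 14 (w=80) → Red
  Zone II at 15 (w=30) → Red
  Zone III at 17 (w=100) → Red
  Zone VI at 19 (w=90) → Blue
  Zone IV at 20 (w=50) → Blue
  Zone I at 26 (w=150) → Blue
Red captures 300; Blue captures 290.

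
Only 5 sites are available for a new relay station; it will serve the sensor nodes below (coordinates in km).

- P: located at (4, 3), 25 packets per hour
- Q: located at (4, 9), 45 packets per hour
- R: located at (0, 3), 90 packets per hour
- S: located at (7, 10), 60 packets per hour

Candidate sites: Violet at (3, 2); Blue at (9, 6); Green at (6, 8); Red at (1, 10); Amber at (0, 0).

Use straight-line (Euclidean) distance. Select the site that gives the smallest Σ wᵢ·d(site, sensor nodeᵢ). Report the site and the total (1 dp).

Total weighted distance at each candidate:
  Violet (3, 2): total = 1174.8
  Blue (9, 6): total = 1530.3
  Green (6, 8): total = 1072.3
  Red (1, 10): total = 1329.1
  Amber (0, 0): total = 1570.6
Minimum is at Green with total 1072.3 km.

Green, total 1072.3 km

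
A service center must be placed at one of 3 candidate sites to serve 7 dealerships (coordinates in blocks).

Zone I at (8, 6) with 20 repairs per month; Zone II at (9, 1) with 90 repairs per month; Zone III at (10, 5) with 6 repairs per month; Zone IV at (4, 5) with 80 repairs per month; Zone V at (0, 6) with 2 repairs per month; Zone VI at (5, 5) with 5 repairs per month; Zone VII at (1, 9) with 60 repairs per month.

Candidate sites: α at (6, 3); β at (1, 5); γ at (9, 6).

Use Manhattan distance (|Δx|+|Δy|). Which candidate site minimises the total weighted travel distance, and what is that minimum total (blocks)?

α, total 1599 blocks

Total weighted distance at each candidate:
  α (6, 3): total = 1599
  β (1, 5): total = 1798
  γ (9, 6): total = 1665
Minimum is at α with total 1599 blocks.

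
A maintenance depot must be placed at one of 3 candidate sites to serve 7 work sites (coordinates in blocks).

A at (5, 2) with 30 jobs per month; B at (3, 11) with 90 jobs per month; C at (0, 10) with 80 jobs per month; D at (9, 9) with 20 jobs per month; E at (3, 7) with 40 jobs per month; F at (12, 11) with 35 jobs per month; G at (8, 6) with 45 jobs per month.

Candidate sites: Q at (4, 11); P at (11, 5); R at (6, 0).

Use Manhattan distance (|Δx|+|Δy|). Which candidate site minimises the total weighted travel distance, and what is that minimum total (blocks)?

Q, total 1815 blocks

Total weighted distance at each candidate:
  Q (4, 11): total = 1815
  P (11, 5): total = 3755
  R (6, 0): total = 4225
Minimum is at Q with total 1815 blocks.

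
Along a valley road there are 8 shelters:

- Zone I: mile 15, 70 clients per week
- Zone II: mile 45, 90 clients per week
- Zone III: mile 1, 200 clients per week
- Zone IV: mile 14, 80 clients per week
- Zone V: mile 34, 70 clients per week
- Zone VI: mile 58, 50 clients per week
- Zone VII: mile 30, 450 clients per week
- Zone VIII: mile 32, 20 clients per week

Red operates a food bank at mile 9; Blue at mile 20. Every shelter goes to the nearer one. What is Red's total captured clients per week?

The indifferent point is the midpoint (9+20)/2 = 14.5; shelters left of it (closer to Red at 9) go to Red, those right go to Blue.
  Zone III at 1 (w=200) → Red
  Zone IV at 14 (w=80) → Red
  Zone I at 15 (w=70) → Blue
  Zone VII at 30 (w=450) → Blue
  Zone VIII at 32 (w=20) → Blue
  Zone V at 34 (w=70) → Blue
  Zone II at 45 (w=90) → Blue
  Zone VI at 58 (w=50) → Blue
Red captures 280; Blue captures 750.

280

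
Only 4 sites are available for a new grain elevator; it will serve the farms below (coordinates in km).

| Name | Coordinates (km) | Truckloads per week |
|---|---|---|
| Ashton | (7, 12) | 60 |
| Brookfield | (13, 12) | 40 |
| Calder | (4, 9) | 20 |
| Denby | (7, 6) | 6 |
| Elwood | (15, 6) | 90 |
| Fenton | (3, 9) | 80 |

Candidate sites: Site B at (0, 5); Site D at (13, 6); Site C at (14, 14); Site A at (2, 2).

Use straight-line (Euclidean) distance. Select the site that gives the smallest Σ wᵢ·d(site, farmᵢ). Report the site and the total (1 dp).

Total weighted distance at each candidate:
  Site B (0, 5): total = 3093.1
  Site D (13, 6): total = 1990.1
  Site C (14, 14): total = 2505.9
  Site A (2, 2): total = 3239.3
Minimum is at Site D with total 1990.1 km.

Site D, total 1990.1 km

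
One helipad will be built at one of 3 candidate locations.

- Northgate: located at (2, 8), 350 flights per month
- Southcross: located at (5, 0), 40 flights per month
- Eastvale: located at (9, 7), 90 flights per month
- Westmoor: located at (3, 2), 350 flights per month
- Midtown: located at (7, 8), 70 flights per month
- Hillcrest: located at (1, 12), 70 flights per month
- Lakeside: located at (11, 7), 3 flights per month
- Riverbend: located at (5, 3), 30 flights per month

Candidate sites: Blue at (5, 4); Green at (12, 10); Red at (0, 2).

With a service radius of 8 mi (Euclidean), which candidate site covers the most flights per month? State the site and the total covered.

Coverage radius r = 8 mi; a point is covered iff (Δx)²+(Δy)² ≤ 8² = 64.
  Blue (5, 4): covers {Northgate, Southcross, Eastvale, Westmoor, Midtown, Lakeside, Riverbend} → 933
  Green (12, 10): covers {Eastvale, Midtown, Lakeside} → 163
  Red (0, 2): covers {Northgate, Southcross, Westmoor, Riverbend} → 770
Maximum coverage at Blue: 933 flights per month.

Blue, covering 933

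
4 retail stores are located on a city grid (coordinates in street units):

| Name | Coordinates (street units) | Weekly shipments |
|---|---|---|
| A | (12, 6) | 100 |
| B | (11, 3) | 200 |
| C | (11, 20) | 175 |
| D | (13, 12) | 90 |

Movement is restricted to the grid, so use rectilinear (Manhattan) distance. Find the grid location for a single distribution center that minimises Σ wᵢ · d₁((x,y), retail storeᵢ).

(11, 6)

Manhattan distance separates: Σwᵢ(|x−xᵢ|+|y−yᵢ|) = Σwᵢ|x−xᵢ| + Σwᵢ|y−yᵢ|, so x and y are optimised independently as 1-D weighted medians.
Total weight W = 565; half = 282.5.
x-coordinate, sorted with cumulative weight:
  x=11 (B, w=200) cum 200
  x=11 (C, w=175) cum 375  ← median
  x=12 (A, w=100) cum 475
  x=13 (D, w=90) cum 565
⇒ x* = 11
y-coordinate, sorted with cumulative weight:
  y=3 (B, w=200) cum 200
  y=6 (A, w=100) cum 300  ← median
  y=12 (D, w=90) cum 390
  y=20 (C, w=175) cum 565
⇒ y* = 6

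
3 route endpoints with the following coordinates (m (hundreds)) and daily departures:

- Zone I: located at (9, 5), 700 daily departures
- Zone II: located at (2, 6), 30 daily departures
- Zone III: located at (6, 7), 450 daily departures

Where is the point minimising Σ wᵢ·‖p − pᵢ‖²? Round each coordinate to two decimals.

The minimiser of Σwᵢ‖p−pᵢ‖² is the weighted centroid p* = (Σwᵢpᵢ)/(Σwᵢ).
Σwᵢ = 1180.
Σwᵢxᵢ = 700·9 + 30·2 + 450·6 = 9060.
Σwᵢyᵢ = 700·5 + 30·6 + 450·7 = 6830.
x* = 9060/1180 = 7.68, y* = 6830/1180 = 5.79.

(7.68, 5.79)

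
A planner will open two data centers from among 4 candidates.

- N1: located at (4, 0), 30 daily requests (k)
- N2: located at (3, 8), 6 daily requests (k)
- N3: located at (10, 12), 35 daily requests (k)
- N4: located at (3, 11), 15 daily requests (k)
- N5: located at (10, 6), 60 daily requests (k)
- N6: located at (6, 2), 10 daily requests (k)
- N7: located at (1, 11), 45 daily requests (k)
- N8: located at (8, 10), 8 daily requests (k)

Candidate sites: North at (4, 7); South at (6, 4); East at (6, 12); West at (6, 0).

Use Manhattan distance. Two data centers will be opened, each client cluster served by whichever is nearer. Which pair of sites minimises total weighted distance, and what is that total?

Evaluate every pair (each demand assigned to the nearer of the two):
  {South, East}: total = 1104
  {North, East}: total = 1214
  {East, West}: total = 1224
  {North, West}: total = 1343
  {North, South}: total = 1403
  {South, West}: total = 1656
Best pair: {South, East} with total 1104.

{South, East}, total 1104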